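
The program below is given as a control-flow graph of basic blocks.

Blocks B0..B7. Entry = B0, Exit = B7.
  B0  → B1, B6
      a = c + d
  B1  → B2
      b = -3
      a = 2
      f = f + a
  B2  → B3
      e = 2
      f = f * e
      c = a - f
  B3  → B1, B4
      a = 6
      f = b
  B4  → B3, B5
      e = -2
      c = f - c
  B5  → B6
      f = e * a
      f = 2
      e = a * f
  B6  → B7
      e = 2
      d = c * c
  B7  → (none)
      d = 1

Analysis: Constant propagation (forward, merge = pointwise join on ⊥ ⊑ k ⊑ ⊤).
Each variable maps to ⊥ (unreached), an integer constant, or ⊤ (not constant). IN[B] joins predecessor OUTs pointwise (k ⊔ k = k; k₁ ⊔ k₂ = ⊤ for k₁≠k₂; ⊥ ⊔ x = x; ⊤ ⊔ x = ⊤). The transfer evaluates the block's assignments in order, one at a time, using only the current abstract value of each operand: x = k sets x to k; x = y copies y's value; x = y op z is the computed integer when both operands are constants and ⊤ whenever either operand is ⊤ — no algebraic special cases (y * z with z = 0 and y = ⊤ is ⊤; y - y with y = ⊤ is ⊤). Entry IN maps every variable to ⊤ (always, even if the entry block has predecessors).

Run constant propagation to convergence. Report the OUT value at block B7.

Fixpoint table:
  B0:   IN=(all ⊤)   OUT=(all ⊤)
  B1:   IN=(all ⊤)   OUT={a:2, b:-3; rest ⊤}
  B2:   IN={a:2, b:-3; rest ⊤}   OUT={a:2, b:-3, e:2; rest ⊤}
  B3:   IN={b:-3; rest ⊤}   OUT={a:6, b:-3, f:-3; rest ⊤}
  B4:   IN={a:6, b:-3, f:-3; rest ⊤}   OUT={a:6, b:-3, e:-2, f:-3; rest ⊤}
  B5:   IN={a:6, b:-3, e:-2, f:-3; rest ⊤}   OUT={a:6, b:-3, e:12, f:2; rest ⊤}
  B6:   IN=(all ⊤)   OUT={e:2; rest ⊤}
  B7:   IN={e:2; rest ⊤}   OUT={d:1, e:2; rest ⊤}

Merge at B7: IN[B7] = OUT[B6] = {a: ⊤, b: ⊤, c: ⊤, d: ⊤, e: 2, f: ⊤}
Applying B7's transfer function to that IN value gives OUT[B7] (row B7 above).

Answer: {a: ⊤, b: ⊤, c: ⊤, d: 1, e: 2, f: ⊤}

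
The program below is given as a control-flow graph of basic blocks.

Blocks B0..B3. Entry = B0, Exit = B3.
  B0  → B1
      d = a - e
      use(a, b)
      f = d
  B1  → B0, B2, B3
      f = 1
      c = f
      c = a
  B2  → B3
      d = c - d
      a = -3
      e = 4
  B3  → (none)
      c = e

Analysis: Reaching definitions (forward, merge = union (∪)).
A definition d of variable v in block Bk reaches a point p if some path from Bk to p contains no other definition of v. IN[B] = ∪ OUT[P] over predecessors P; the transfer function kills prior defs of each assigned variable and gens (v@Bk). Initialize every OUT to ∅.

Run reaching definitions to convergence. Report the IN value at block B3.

Answer: {a@B2, c@B1, d@B0, d@B2, e@B2, f@B1}

Derivation:
Fixpoint table:
  B0:  IN={c@B1, d@B0, f@B1}  OUT={c@B1, d@B0, f@B0}
  B1:  IN={c@B1, d@B0, f@B0}  OUT={c@B1, d@B0, f@B1}
  B2:  IN={c@B1, d@B0, f@B1}  OUT={a@B2, c@B1, d@B2, e@B2, f@B1}
  B3:  IN={a@B2, c@B1, d@B0, d@B2, e@B2, f@B1}  OUT={a@B2, c@B3, d@B0, d@B2, e@B2, f@B1}

Merge at B3: IN[B3] = OUT[B1] ⊔ OUT[B2] = {a@B2, c@B1, d@B0, d@B2, e@B2, f@B1}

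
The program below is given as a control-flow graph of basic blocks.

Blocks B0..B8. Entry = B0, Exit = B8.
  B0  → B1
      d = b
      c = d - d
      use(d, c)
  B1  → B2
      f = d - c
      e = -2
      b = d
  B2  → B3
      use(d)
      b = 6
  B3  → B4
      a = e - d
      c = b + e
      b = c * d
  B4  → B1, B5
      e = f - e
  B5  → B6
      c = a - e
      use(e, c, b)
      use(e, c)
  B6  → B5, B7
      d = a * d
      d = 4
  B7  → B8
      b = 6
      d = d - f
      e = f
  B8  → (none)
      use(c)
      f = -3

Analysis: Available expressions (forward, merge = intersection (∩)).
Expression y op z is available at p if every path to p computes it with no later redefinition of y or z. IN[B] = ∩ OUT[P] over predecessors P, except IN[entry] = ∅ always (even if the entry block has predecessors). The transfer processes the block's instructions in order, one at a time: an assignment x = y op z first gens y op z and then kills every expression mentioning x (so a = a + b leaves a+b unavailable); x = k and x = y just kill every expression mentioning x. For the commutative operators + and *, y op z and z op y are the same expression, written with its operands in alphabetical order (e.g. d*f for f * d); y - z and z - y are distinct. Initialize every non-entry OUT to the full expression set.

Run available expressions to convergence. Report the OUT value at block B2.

Answer: {d-c, d-d}

Derivation:
Fixpoint table:
  B0:   IN={}   OUT={d-d}
  B1:   IN={d-d}   OUT={d-c, d-d}
  B2:   IN={d-c, d-d}   OUT={d-c, d-d}
  B3:   IN={d-c, d-d}   OUT={c*d, d-d, e-d}
  B4:   IN={c*d, d-d, e-d}   OUT={c*d, d-d}
  B5:   IN={}   OUT={a-e}
  B6:   IN={a-e}   OUT={a-e}
  B7:   IN={a-e}   OUT={}
  B8:   IN={}   OUT={}

Merge at B2: IN[B2] = OUT[B1] = {d-c, d-d}
Applying B2's transfer function to that IN value gives OUT[B2] (row B2 above).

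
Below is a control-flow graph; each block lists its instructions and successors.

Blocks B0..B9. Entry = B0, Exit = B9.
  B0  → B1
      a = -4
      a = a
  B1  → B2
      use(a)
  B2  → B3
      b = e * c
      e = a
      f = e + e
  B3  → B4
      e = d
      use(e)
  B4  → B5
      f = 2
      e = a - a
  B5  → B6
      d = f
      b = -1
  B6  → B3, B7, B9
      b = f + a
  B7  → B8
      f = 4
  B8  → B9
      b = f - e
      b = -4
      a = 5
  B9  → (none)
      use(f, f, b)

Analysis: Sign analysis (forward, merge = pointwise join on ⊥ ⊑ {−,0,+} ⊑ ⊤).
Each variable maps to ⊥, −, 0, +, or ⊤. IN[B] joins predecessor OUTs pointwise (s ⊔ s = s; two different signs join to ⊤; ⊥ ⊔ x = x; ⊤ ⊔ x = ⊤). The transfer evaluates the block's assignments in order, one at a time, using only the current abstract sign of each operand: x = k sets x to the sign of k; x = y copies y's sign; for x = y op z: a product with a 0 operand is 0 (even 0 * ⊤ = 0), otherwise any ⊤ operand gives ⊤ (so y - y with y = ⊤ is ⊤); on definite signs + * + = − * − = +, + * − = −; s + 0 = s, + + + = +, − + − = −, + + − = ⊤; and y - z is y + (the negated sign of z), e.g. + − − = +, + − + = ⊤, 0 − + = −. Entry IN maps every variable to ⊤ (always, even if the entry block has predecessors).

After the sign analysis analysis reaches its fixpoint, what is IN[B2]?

Answer: {a: -, b: ⊤, c: ⊤, d: ⊤, e: ⊤, f: ⊤}

Derivation:
Converged values:
  B0:  IN=(all ⊤)  OUT={a:-; rest ⊤}
  B1:  IN={a:-; rest ⊤}  OUT={a:-; rest ⊤}
  B2:  IN={a:-; rest ⊤}  OUT={a:-, e:-, f:-; rest ⊤}
  B3:  IN={a:-; rest ⊤}  OUT={a:-; rest ⊤}
  B4:  IN={a:-; rest ⊤}  OUT={a:-, f:+; rest ⊤}
  B5:  IN={a:-, f:+; rest ⊤}  OUT={a:-, b:-, d:+, f:+; rest ⊤}
  B6:  IN={a:-, b:-, d:+, f:+; rest ⊤}  OUT={a:-, d:+, f:+; rest ⊤}
  B7:  IN={a:-, d:+, f:+; rest ⊤}  OUT={a:-, d:+, f:+; rest ⊤}
  B8:  IN={a:-, d:+, f:+; rest ⊤}  OUT={a:+, b:-, d:+, f:+; rest ⊤}
  B9:  IN={d:+, f:+; rest ⊤}  OUT={d:+, f:+; rest ⊤}

Merge at B2: IN[B2] = OUT[B1] = {a: -, b: ⊤, c: ⊤, d: ⊤, e: ⊤, f: ⊤}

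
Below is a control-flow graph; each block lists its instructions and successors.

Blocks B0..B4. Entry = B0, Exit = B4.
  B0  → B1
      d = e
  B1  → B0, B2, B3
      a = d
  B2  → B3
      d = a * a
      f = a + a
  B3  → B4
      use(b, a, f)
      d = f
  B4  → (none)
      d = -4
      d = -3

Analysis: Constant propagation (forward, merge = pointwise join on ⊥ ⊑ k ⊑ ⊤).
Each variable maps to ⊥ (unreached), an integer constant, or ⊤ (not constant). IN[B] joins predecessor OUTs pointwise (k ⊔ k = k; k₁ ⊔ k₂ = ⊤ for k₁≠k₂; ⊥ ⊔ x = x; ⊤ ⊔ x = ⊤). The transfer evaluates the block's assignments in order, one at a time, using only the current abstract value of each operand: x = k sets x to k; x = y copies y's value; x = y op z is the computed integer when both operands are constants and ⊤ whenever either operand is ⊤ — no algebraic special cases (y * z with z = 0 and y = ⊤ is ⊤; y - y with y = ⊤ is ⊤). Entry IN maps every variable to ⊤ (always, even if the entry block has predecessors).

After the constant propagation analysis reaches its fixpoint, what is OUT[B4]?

Answer: {a: ⊤, b: ⊤, c: ⊤, d: -3, e: ⊤, f: ⊤}

Working:
Converged values:
  B0:   IN=(all ⊤)   OUT=(all ⊤)
  B1:   IN=(all ⊤)   OUT=(all ⊤)
  B2:   IN=(all ⊤)   OUT=(all ⊤)
  B3:   IN=(all ⊤)   OUT=(all ⊤)
  B4:   IN=(all ⊤)   OUT={d:-3; rest ⊤}

Merge at B4: IN[B4] = OUT[B3] = {a: ⊤, b: ⊤, c: ⊤, d: ⊤, e: ⊤, f: ⊤}
Applying B4's transfer function to that IN value gives OUT[B4] (row B4 above).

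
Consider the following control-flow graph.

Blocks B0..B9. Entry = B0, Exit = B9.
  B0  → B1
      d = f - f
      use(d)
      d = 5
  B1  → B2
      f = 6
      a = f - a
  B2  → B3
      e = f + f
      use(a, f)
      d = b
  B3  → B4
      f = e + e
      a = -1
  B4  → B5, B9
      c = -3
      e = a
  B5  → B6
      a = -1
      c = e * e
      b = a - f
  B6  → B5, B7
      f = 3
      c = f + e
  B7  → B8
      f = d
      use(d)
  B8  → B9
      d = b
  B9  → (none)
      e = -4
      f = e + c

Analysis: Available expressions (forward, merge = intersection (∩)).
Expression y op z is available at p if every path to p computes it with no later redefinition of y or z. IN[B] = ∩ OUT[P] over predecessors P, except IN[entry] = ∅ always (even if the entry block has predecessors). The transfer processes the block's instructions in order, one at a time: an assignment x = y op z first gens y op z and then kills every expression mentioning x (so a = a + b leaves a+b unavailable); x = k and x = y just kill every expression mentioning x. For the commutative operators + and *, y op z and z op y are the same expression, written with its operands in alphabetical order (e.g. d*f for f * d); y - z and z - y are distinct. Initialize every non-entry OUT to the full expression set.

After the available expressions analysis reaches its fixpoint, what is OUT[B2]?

Fixpoint table:
  B0:   IN={}   OUT={f-f}
  B1:   IN={f-f}   OUT={}
  B2:   IN={}   OUT={f+f}
  B3:   IN={f+f}   OUT={e+e}
  B4:   IN={e+e}   OUT={}
  B5:   IN={}   OUT={a-f, e*e}
  B6:   IN={a-f, e*e}   OUT={e*e, e+f}
  B7:   IN={e*e, e+f}   OUT={e*e}
  B8:   IN={e*e}   OUT={e*e}
  B9:   IN={}   OUT={c+e}

Merge at B2: IN[B2] = OUT[B1] = {}
Applying B2's transfer function to that IN value gives OUT[B2] (row B2 above).

Answer: {f+f}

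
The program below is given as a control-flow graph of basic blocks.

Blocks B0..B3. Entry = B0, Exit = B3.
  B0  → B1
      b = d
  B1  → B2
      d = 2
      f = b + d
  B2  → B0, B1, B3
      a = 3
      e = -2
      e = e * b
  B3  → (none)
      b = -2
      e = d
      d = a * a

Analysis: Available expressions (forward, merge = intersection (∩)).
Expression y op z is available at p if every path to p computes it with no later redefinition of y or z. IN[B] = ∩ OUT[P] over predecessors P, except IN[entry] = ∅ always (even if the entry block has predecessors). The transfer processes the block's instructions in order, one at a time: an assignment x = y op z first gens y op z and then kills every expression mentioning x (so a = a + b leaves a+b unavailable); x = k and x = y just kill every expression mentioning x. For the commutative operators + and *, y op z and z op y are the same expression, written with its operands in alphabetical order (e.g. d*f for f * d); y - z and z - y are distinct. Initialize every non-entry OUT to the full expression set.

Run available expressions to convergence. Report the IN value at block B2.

Converged values:
  B0:  IN={}  OUT={}
  B1:  IN={}  OUT={b+d}
  B2:  IN={b+d}  OUT={b+d}
  B3:  IN={b+d}  OUT={a*a}

Merge at B2: IN[B2] = OUT[B1] = {b+d}

Answer: {b+d}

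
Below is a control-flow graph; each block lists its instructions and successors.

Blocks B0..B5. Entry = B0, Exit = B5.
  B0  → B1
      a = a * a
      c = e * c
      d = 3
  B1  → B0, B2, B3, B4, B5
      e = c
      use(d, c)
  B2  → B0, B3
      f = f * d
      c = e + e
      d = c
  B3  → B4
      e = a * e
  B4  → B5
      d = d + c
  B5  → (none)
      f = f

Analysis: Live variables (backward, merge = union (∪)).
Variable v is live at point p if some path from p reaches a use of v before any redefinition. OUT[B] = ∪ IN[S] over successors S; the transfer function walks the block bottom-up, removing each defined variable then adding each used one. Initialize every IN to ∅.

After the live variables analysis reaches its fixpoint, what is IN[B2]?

Answer: {a, d, e, f}

Working:
Converged values:
  B0:  IN={a, c, e, f}  OUT={a, c, d, f}
  B1:  IN={a, c, d, f}  OUT={a, c, d, e, f}
  B2:  IN={a, d, e, f}  OUT={a, c, d, e, f}
  B3:  IN={a, c, d, e, f}  OUT={c, d, f}
  B4:  IN={c, d, f}  OUT={f}
  B5:  IN={f}  OUT={}

Merge at B2: OUT[B2] = IN[B0] ⊔ IN[B3] = {a, c, d, e, f}
Applying B2's transfer function to that OUT value gives IN[B2] (row B2 above).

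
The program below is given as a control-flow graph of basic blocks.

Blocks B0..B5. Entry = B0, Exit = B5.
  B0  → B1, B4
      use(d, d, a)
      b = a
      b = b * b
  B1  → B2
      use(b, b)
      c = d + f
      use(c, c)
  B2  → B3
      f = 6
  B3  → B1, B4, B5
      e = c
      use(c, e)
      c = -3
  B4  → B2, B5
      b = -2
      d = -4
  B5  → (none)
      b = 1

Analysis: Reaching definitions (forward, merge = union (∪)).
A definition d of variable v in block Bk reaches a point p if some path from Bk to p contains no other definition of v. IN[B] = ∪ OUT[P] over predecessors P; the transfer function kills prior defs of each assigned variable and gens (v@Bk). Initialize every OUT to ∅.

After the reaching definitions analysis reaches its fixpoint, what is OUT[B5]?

Answer: {b@B5, c@B3, d@B4, e@B3, f@B2}

Trace:
Per-block solution:
  B0: | IN={} | OUT={b@B0}
  B1: | IN={b@B0, b@B4, c@B3, d@B4, e@B3, f@B2} | OUT={b@B0, b@B4, c@B1, d@B4, e@B3, f@B2}
  B2: | IN={b@B0, b@B4, c@B1, c@B3, d@B4, e@B3, f@B2} | OUT={b@B0, b@B4, c@B1, c@B3, d@B4, e@B3, f@B2}
  B3: | IN={b@B0, b@B4, c@B1, c@B3, d@B4, e@B3, f@B2} | OUT={b@B0, b@B4, c@B3, d@B4, e@B3, f@B2}
  B4: | IN={b@B0, b@B4, c@B3, d@B4, e@B3, f@B2} | OUT={b@B4, c@B3, d@B4, e@B3, f@B2}
  B5: | IN={b@B0, b@B4, c@B3, d@B4, e@B3, f@B2} | OUT={b@B5, c@B3, d@B4, e@B3, f@B2}

Merge at B5: IN[B5] = OUT[B3] ⊔ OUT[B4] = {b@B0, b@B4, c@B3, d@B4, e@B3, f@B2}
Applying B5's transfer function to that IN value gives OUT[B5] (row B5 above).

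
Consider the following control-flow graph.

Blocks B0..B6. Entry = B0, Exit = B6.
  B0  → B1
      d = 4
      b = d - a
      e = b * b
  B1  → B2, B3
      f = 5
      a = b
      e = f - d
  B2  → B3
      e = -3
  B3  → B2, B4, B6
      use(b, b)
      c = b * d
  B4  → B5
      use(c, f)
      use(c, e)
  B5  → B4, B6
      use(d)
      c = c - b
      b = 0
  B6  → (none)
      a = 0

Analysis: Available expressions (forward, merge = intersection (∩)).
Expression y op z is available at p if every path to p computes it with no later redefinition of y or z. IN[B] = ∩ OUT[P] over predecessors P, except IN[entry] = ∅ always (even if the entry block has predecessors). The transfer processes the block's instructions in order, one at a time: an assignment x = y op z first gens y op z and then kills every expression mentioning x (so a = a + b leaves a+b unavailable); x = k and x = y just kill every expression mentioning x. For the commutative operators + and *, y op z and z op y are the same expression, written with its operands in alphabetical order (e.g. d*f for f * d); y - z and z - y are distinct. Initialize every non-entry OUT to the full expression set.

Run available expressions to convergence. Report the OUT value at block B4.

Answer: {f-d}

Trace:
Fixpoint table:
  B0: | IN={} | OUT={b*b, d-a}
  B1: | IN={b*b, d-a} | OUT={b*b, f-d}
  B2: | IN={b*b, f-d} | OUT={b*b, f-d}
  B3: | IN={b*b, f-d} | OUT={b*b, b*d, f-d}
  B4: | IN={f-d} | OUT={f-d}
  B5: | IN={f-d} | OUT={f-d}
  B6: | IN={f-d} | OUT={f-d}

Merge at B4: IN[B4] = OUT[B3] ∩ OUT[B5] = {f-d}
Applying B4's transfer function to that IN value gives OUT[B4] (row B4 above).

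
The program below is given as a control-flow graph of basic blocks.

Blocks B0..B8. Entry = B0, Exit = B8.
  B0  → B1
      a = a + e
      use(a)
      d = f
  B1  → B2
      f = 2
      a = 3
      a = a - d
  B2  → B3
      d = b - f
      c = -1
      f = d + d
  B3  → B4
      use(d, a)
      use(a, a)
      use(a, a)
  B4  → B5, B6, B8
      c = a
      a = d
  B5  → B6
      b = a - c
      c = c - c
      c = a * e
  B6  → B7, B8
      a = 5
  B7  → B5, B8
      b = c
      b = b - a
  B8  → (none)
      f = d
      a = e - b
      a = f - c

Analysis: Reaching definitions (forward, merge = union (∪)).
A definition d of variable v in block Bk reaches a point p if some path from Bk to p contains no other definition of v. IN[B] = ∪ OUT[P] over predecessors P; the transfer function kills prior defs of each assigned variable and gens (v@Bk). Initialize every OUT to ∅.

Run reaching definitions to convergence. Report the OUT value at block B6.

Answer: {a@B6, b@B5, c@B4, c@B5, d@B2, f@B2}

Derivation:
Per-block solution:
  B0: | IN={} | OUT={a@B0, d@B0}
  B1: | IN={a@B0, d@B0} | OUT={a@B1, d@B0, f@B1}
  B2: | IN={a@B1, d@B0, f@B1} | OUT={a@B1, c@B2, d@B2, f@B2}
  B3: | IN={a@B1, c@B2, d@B2, f@B2} | OUT={a@B1, c@B2, d@B2, f@B2}
  B4: | IN={a@B1, c@B2, d@B2, f@B2} | OUT={a@B4, c@B4, d@B2, f@B2}
  B5: | IN={a@B4, a@B6, b@B7, c@B4, c@B5, d@B2, f@B2} | OUT={a@B4, a@B6, b@B5, c@B5, d@B2, f@B2}
  B6: | IN={a@B4, a@B6, b@B5, c@B4, c@B5, d@B2, f@B2} | OUT={a@B6, b@B5, c@B4, c@B5, d@B2, f@B2}
  B7: | IN={a@B6, b@B5, c@B4, c@B5, d@B2, f@B2} | OUT={a@B6, b@B7, c@B4, c@B5, d@B2, f@B2}
  B8: | IN={a@B4, a@B6, b@B5, b@B7, c@B4, c@B5, d@B2, f@B2} | OUT={a@B8, b@B5, b@B7, c@B4, c@B5, d@B2, f@B8}

Merge at B6: IN[B6] = OUT[B4] ⊔ OUT[B5] = {a@B4, a@B6, b@B5, c@B4, c@B5, d@B2, f@B2}
Applying B6's transfer function to that IN value gives OUT[B6] (row B6 above).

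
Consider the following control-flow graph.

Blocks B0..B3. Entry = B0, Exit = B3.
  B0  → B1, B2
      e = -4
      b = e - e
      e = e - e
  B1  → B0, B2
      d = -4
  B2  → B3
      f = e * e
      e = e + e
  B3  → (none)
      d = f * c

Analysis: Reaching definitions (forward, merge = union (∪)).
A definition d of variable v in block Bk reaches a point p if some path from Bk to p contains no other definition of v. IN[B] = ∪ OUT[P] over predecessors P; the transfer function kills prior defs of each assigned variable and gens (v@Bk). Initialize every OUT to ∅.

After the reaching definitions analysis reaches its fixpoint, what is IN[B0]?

Answer: {b@B0, d@B1, e@B0}

Derivation:
Fixpoint table:
  B0: | IN={b@B0, d@B1, e@B0} | OUT={b@B0, d@B1, e@B0}
  B1: | IN={b@B0, d@B1, e@B0} | OUT={b@B0, d@B1, e@B0}
  B2: | IN={b@B0, d@B1, e@B0} | OUT={b@B0, d@B1, e@B2, f@B2}
  B3: | IN={b@B0, d@B1, e@B2, f@B2} | OUT={b@B0, d@B3, e@B2, f@B2}

Merge at B0 (entry node, so the boundary value {} is joined with the incoming edge(s)): IN[B0] = {} ⊔ OUT[B1] = {b@B0, d@B1, e@B0}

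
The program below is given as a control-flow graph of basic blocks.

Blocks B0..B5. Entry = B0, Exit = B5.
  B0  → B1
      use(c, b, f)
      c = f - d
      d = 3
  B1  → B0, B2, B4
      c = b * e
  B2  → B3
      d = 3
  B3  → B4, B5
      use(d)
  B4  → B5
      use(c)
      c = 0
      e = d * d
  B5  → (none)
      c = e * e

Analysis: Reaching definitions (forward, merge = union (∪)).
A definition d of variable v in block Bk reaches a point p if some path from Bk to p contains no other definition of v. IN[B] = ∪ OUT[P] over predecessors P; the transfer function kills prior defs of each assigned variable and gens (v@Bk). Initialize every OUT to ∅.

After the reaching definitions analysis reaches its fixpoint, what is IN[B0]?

Fixpoint table:
  B0:   IN={c@B1, d@B0}   OUT={c@B0, d@B0}
  B1:   IN={c@B0, d@B0}   OUT={c@B1, d@B0}
  B2:   IN={c@B1, d@B0}   OUT={c@B1, d@B2}
  B3:   IN={c@B1, d@B2}   OUT={c@B1, d@B2}
  B4:   IN={c@B1, d@B0, d@B2}   OUT={c@B4, d@B0, d@B2, e@B4}
  B5:   IN={c@B1, c@B4, d@B0, d@B2, e@B4}   OUT={c@B5, d@B0, d@B2, e@B4}

Merge at B0 (entry node, so the boundary value {} is joined with the incoming edge(s)): IN[B0] = {} ⊔ OUT[B1] = {c@B1, d@B0}

Answer: {c@B1, d@B0}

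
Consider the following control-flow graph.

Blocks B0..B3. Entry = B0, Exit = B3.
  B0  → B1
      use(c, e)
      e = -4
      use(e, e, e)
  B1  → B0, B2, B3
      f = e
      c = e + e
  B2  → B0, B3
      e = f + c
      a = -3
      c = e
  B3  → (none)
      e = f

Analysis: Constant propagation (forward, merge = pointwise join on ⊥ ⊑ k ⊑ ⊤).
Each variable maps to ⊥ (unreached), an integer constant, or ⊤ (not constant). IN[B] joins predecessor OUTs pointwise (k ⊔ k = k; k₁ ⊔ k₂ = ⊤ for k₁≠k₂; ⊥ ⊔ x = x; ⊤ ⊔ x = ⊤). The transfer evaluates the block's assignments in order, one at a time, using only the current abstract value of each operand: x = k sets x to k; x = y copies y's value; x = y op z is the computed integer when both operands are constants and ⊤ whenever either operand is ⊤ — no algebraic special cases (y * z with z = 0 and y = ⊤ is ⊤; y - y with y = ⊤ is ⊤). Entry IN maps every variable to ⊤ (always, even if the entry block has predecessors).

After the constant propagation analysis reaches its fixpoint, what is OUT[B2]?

Fixpoint table:
  B0:  IN=(all ⊤)  OUT={e:-4; rest ⊤}
  B1:  IN={e:-4; rest ⊤}  OUT={c:-8, e:-4, f:-4; rest ⊤}
  B2:  IN={c:-8, e:-4, f:-4; rest ⊤}  OUT={a:-3, c:-12, e:-12, f:-4; rest ⊤}
  B3:  IN={f:-4; rest ⊤}  OUT={e:-4, f:-4; rest ⊤}

Merge at B2: IN[B2] = OUT[B1] = {a: ⊤, b: ⊤, c: -8, d: ⊤, e: -4, f: -4}
Applying B2's transfer function to that IN value gives OUT[B2] (row B2 above).

Answer: {a: -3, b: ⊤, c: -12, d: ⊤, e: -12, f: -4}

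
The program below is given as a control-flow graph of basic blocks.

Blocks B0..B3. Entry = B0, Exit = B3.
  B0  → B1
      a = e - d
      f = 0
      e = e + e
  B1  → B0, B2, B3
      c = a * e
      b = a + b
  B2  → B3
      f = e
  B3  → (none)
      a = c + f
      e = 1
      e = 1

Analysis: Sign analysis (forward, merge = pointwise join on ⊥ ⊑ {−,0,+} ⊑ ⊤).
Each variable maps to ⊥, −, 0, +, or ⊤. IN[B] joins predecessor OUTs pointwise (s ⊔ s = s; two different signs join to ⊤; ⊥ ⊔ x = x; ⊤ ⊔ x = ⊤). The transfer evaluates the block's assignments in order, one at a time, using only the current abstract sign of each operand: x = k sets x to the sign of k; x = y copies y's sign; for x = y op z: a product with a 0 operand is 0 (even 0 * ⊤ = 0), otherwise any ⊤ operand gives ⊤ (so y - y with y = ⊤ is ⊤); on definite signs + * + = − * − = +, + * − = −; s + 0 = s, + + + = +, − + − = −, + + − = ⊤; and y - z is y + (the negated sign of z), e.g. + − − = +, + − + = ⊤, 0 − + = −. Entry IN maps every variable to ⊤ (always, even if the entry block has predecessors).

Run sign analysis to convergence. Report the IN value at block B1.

Answer: {a: ⊤, b: ⊤, c: ⊤, d: ⊤, e: ⊤, f: 0}

Derivation:
Per-block solution:
  B0: | IN=(all ⊤) | OUT={f:0; rest ⊤}
  B1: | IN={f:0; rest ⊤} | OUT={f:0; rest ⊤}
  B2: | IN={f:0; rest ⊤} | OUT=(all ⊤)
  B3: | IN=(all ⊤) | OUT={e:+; rest ⊤}

Merge at B1: IN[B1] = OUT[B0] = {a: ⊤, b: ⊤, c: ⊤, d: ⊤, e: ⊤, f: 0}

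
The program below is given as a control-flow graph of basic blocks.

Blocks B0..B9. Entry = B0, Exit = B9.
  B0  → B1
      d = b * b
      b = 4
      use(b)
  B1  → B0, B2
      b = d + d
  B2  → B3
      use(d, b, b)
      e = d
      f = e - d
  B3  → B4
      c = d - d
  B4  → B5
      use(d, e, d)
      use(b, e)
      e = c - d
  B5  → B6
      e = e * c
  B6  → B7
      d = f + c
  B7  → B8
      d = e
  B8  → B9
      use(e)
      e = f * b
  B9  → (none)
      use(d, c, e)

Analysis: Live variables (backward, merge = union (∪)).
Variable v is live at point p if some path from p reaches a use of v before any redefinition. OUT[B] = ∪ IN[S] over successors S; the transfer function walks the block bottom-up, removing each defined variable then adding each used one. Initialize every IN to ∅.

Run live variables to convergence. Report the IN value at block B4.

Answer: {b, c, d, e, f}

Working:
Converged values:
  B0: | IN={b} | OUT={d}
  B1: | IN={d} | OUT={b, d}
  B2: | IN={b, d} | OUT={b, d, e, f}
  B3: | IN={b, d, e, f} | OUT={b, c, d, e, f}
  B4: | IN={b, c, d, e, f} | OUT={b, c, e, f}
  B5: | IN={b, c, e, f} | OUT={b, c, e, f}
  B6: | IN={b, c, e, f} | OUT={b, c, e, f}
  B7: | IN={b, c, e, f} | OUT={b, c, d, e, f}
  B8: | IN={b, c, d, e, f} | OUT={c, d, e}
  B9: | IN={c, d, e} | OUT={}

Merge at B4: OUT[B4] = IN[B5] = {b, c, e, f}
Applying B4's transfer function to that OUT value gives IN[B4] (row B4 above).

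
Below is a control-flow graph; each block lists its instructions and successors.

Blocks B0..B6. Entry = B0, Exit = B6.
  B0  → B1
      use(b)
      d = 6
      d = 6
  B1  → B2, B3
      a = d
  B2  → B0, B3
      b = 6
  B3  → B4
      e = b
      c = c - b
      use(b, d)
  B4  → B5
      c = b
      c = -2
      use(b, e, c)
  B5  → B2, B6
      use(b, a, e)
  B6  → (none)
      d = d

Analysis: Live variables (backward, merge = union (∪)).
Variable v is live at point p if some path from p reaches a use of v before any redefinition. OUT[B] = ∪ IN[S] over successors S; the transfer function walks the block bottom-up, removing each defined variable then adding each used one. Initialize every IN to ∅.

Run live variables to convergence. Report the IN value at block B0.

Answer: {b, c}

Working:
Converged values:
  B0:  IN={b, c}  OUT={b, c, d}
  B1:  IN={b, c, d}  OUT={a, b, c, d}
  B2:  IN={a, c, d}  OUT={a, b, c, d}
  B3:  IN={a, b, c, d}  OUT={a, b, d, e}
  B4:  IN={a, b, d, e}  OUT={a, b, c, d, e}
  B5:  IN={a, b, c, d, e}  OUT={a, c, d}
  B6:  IN={d}  OUT={}

Merge at B0: OUT[B0] = IN[B1] = {b, c, d}
Applying B0's transfer function to that OUT value gives IN[B0] (row B0 above).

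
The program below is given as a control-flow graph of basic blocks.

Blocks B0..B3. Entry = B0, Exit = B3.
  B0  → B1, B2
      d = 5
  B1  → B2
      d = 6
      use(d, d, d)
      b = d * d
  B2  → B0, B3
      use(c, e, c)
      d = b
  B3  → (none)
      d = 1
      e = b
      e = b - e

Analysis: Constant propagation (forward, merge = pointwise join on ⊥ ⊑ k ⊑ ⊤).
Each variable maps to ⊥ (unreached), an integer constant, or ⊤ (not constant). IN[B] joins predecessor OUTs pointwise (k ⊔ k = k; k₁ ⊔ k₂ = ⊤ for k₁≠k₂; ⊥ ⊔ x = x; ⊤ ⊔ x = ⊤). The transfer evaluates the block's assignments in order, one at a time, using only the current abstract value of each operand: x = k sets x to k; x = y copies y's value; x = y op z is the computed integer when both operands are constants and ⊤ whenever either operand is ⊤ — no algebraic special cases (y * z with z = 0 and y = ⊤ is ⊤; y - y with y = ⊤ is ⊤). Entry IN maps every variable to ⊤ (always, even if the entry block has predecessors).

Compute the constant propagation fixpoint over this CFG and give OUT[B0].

Answer: {a: ⊤, b: ⊤, c: ⊤, d: 5, e: ⊤, f: ⊤}

Trace:
Converged values:
  B0:   IN=(all ⊤)   OUT={d:5; rest ⊤}
  B1:   IN={d:5; rest ⊤}   OUT={b:36, d:6; rest ⊤}
  B2:   IN=(all ⊤)   OUT=(all ⊤)
  B3:   IN=(all ⊤)   OUT={d:1; rest ⊤}

Merge at B0 (entry node, so the boundary value (all ⊤) is joined with the incoming edge(s)): IN[B0] = (all ⊤) ⊔ OUT[B2] = {a: ⊤, b: ⊤, c: ⊤, d: ⊤, e: ⊤, f: ⊤}
Applying B0's transfer function to that IN value gives OUT[B0] (row B0 above).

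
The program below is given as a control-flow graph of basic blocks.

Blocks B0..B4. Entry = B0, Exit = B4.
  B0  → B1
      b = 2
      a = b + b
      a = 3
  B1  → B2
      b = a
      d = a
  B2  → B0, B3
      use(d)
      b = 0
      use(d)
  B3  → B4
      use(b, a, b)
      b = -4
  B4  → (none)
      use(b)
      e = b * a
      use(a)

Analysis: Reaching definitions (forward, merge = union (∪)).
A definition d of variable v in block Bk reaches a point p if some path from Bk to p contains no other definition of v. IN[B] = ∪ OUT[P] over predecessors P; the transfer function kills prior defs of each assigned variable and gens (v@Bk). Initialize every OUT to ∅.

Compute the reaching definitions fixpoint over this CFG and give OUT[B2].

Fixpoint table:
  B0: | IN={a@B0, b@B2, d@B1} | OUT={a@B0, b@B0, d@B1}
  B1: | IN={a@B0, b@B0, d@B1} | OUT={a@B0, b@B1, d@B1}
  B2: | IN={a@B0, b@B1, d@B1} | OUT={a@B0, b@B2, d@B1}
  B3: | IN={a@B0, b@B2, d@B1} | OUT={a@B0, b@B3, d@B1}
  B4: | IN={a@B0, b@B3, d@B1} | OUT={a@B0, b@B3, d@B1, e@B4}

Merge at B2: IN[B2] = OUT[B1] = {a@B0, b@B1, d@B1}
Applying B2's transfer function to that IN value gives OUT[B2] (row B2 above).

Answer: {a@B0, b@B2, d@B1}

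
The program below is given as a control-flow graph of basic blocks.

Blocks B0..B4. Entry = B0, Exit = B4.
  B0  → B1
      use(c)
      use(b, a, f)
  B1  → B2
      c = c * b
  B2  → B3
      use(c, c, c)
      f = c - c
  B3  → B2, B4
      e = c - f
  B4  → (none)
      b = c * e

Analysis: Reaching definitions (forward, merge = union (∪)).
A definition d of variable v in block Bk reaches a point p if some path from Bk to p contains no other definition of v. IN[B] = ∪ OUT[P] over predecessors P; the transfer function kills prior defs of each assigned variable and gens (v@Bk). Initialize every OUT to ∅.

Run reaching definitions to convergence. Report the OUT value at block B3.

Answer: {c@B1, e@B3, f@B2}

Derivation:
Converged values:
  B0: | IN={} | OUT={}
  B1: | IN={} | OUT={c@B1}
  B2: | IN={c@B1, e@B3, f@B2} | OUT={c@B1, e@B3, f@B2}
  B3: | IN={c@B1, e@B3, f@B2} | OUT={c@B1, e@B3, f@B2}
  B4: | IN={c@B1, e@B3, f@B2} | OUT={b@B4, c@B1, e@B3, f@B2}

Merge at B3: IN[B3] = OUT[B2] = {c@B1, e@B3, f@B2}
Applying B3's transfer function to that IN value gives OUT[B3] (row B3 above).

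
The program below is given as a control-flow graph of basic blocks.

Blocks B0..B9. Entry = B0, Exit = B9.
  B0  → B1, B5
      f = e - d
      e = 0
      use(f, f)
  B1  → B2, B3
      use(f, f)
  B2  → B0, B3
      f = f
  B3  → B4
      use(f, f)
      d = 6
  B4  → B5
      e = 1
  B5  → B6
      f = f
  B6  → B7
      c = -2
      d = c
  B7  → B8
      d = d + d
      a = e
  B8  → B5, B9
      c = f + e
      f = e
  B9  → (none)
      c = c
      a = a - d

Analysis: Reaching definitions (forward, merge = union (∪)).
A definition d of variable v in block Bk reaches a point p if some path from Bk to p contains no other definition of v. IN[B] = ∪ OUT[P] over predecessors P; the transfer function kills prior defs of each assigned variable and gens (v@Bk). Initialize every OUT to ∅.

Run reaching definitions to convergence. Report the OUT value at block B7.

Fixpoint table:
  B0:  IN={e@B0, f@B2}  OUT={e@B0, f@B0}
  B1:  IN={e@B0, f@B0}  OUT={e@B0, f@B0}
  B2:  IN={e@B0, f@B0}  OUT={e@B0, f@B2}
  B3:  IN={e@B0, f@B0, f@B2}  OUT={d@B3, e@B0, f@B0, f@B2}
  B4:  IN={d@B3, e@B0, f@B0, f@B2}  OUT={d@B3, e@B4, f@B0, f@B2}
  B5:  IN={a@B7, c@B8, d@B3, d@B7, e@B0, e@B4, f@B0, f@B2, f@B8}  OUT={a@B7, c@B8, d@B3, d@B7, e@B0, e@B4, f@B5}
  B6:  IN={a@B7, c@B8, d@B3, d@B7, e@B0, e@B4, f@B5}  OUT={a@B7, c@B6, d@B6, e@B0, e@B4, f@B5}
  B7:  IN={a@B7, c@B6, d@B6, e@B0, e@B4, f@B5}  OUT={a@B7, c@B6, d@B7, e@B0, e@B4, f@B5}
  B8:  IN={a@B7, c@B6, d@B7, e@B0, e@B4, f@B5}  OUT={a@B7, c@B8, d@B7, e@B0, e@B4, f@B8}
  B9:  IN={a@B7, c@B8, d@B7, e@B0, e@B4, f@B8}  OUT={a@B9, c@B9, d@B7, e@B0, e@B4, f@B8}

Merge at B7: IN[B7] = OUT[B6] = {a@B7, c@B6, d@B6, e@B0, e@B4, f@B5}
Applying B7's transfer function to that IN value gives OUT[B7] (row B7 above).

Answer: {a@B7, c@B6, d@B7, e@B0, e@B4, f@B5}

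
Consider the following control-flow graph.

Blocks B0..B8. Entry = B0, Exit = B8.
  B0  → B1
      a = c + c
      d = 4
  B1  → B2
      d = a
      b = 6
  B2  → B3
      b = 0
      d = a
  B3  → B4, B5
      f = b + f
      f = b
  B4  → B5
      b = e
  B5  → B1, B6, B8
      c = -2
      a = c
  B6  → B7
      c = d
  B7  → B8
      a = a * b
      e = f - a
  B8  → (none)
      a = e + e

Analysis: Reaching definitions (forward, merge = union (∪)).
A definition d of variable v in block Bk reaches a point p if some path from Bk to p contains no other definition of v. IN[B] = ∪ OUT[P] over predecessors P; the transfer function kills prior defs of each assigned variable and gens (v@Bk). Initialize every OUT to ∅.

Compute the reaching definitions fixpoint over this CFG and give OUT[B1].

Answer: {a@B0, a@B5, b@B1, c@B5, d@B1, f@B3}

Derivation:
Converged values:
  B0: | IN={} | OUT={a@B0, d@B0}
  B1: | IN={a@B0, a@B5, b@B2, b@B4, c@B5, d@B0, d@B2, f@B3} | OUT={a@B0, a@B5, b@B1, c@B5, d@B1, f@B3}
  B2: | IN={a@B0, a@B5, b@B1, c@B5, d@B1, f@B3} | OUT={a@B0, a@B5, b@B2, c@B5, d@B2, f@B3}
  B3: | IN={a@B0, a@B5, b@B2, c@B5, d@B2, f@B3} | OUT={a@B0, a@B5, b@B2, c@B5, d@B2, f@B3}
  B4: | IN={a@B0, a@B5, b@B2, c@B5, d@B2, f@B3} | OUT={a@B0, a@B5, b@B4, c@B5, d@B2, f@B3}
  B5: | IN={a@B0, a@B5, b@B2, b@B4, c@B5, d@B2, f@B3} | OUT={a@B5, b@B2, b@B4, c@B5, d@B2, f@B3}
  B6: | IN={a@B5, b@B2, b@B4, c@B5, d@B2, f@B3} | OUT={a@B5, b@B2, b@B4, c@B6, d@B2, f@B3}
  B7: | IN={a@B5, b@B2, b@B4, c@B6, d@B2, f@B3} | OUT={a@B7, b@B2, b@B4, c@B6, d@B2, e@B7, f@B3}
  B8: | IN={a@B5, a@B7, b@B2, b@B4, c@B5, c@B6, d@B2, e@B7, f@B3} | OUT={a@B8, b@B2, b@B4, c@B5, c@B6, d@B2, e@B7, f@B3}

Merge at B1: IN[B1] = OUT[B0] ⊔ OUT[B5] = {a@B0, a@B5, b@B2, b@B4, c@B5, d@B0, d@B2, f@B3}
Applying B1's transfer function to that IN value gives OUT[B1] (row B1 above).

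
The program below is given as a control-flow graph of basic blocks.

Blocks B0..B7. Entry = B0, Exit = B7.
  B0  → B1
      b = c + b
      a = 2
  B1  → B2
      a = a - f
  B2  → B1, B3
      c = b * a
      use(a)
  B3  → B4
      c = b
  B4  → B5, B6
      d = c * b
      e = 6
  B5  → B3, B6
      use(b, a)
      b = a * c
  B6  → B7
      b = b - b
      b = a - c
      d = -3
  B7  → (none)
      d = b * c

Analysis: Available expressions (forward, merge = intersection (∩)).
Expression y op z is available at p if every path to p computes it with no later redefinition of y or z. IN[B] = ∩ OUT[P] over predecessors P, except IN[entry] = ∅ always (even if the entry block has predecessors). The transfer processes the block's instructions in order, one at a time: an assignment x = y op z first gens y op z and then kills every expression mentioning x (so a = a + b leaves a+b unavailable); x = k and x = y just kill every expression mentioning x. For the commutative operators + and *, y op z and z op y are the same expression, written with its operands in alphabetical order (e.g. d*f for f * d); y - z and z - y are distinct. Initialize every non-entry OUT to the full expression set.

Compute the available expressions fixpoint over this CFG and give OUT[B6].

Converged values:
  B0:   IN={}   OUT={}
  B1:   IN={}   OUT={}
  B2:   IN={}   OUT={a*b}
  B3:   IN={}   OUT={}
  B4:   IN={}   OUT={b*c}
  B5:   IN={b*c}   OUT={a*c}
  B6:   IN={}   OUT={a-c}
  B7:   IN={a-c}   OUT={a-c, b*c}

Merge at B6: IN[B6] = OUT[B4] ∩ OUT[B5] = {}
Applying B6's transfer function to that IN value gives OUT[B6] (row B6 above).

Answer: {a-c}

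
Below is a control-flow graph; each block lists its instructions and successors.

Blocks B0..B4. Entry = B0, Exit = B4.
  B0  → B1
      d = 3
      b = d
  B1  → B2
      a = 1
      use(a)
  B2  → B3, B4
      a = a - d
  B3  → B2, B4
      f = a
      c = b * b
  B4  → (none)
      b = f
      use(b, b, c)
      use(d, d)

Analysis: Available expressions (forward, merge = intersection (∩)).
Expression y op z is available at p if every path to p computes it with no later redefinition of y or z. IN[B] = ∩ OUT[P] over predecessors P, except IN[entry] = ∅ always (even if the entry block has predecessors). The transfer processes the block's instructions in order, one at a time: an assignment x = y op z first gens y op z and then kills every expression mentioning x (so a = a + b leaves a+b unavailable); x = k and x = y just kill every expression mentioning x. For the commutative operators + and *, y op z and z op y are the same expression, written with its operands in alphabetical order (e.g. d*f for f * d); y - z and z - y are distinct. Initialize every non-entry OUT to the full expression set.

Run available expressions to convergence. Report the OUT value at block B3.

Answer: {b*b}

Working:
Per-block solution:
  B0:  IN={}  OUT={}
  B1:  IN={}  OUT={}
  B2:  IN={}  OUT={}
  B3:  IN={}  OUT={b*b}
  B4:  IN={}  OUT={}

Merge at B3: IN[B3] = OUT[B2] = {}
Applying B3's transfer function to that IN value gives OUT[B3] (row B3 above).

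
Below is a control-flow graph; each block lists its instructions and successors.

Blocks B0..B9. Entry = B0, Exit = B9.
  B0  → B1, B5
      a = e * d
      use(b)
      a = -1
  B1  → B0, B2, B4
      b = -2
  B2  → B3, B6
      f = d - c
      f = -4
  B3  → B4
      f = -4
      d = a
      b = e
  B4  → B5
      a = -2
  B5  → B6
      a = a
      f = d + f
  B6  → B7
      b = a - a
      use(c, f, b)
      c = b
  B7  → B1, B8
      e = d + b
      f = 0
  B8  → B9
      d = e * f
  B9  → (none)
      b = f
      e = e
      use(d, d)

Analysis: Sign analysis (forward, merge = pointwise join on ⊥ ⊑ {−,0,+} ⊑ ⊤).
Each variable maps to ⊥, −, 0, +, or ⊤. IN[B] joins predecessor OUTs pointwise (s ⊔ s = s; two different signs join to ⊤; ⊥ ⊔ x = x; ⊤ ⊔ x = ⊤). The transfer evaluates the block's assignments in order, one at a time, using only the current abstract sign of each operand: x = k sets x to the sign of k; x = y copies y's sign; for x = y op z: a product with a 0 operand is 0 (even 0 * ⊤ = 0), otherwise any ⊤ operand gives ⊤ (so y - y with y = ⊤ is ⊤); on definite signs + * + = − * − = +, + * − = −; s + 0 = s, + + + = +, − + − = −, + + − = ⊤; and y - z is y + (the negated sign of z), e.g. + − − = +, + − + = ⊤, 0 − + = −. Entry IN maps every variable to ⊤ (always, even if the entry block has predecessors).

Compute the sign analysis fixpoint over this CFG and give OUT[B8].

Per-block solution:
  B0:   IN=(all ⊤)   OUT={a:-; rest ⊤}
  B1:   IN={a:-; rest ⊤}   OUT={a:-, b:-; rest ⊤}
  B2:   IN={a:-, b:-; rest ⊤}   OUT={a:-, b:-, f:-; rest ⊤}
  B3:   IN={a:-, b:-, f:-; rest ⊤}   OUT={a:-, d:-, f:-; rest ⊤}
  B4:   IN={a:-; rest ⊤}   OUT={a:-; rest ⊤}
  B5:   IN={a:-; rest ⊤}   OUT={a:-; rest ⊤}
  B6:   IN={a:-; rest ⊤}   OUT={a:-; rest ⊤}
  B7:   IN={a:-; rest ⊤}   OUT={a:-, f:0; rest ⊤}
  B8:   IN={a:-, f:0; rest ⊤}   OUT={a:-, d:0, f:0; rest ⊤}
  B9:   IN={a:-, d:0, f:0; rest ⊤}   OUT={a:-, b:0, d:0, f:0; rest ⊤}

Merge at B8: IN[B8] = OUT[B7] = {a: -, b: ⊤, c: ⊤, d: ⊤, e: ⊤, f: 0}
Applying B8's transfer function to that IN value gives OUT[B8] (row B8 above).

Answer: {a: -, b: ⊤, c: ⊤, d: 0, e: ⊤, f: 0}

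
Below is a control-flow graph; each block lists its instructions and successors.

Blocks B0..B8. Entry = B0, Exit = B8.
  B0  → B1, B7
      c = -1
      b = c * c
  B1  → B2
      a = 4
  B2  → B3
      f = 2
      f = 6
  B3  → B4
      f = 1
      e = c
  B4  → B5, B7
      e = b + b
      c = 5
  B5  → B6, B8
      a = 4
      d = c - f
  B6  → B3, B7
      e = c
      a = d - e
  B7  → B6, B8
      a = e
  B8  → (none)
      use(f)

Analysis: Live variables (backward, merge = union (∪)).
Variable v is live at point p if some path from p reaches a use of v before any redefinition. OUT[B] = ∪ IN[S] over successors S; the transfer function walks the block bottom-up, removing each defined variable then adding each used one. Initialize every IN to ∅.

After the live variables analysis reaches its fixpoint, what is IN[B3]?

Per-block solution:
  B0: | IN={d, e, f} | OUT={b, c, d, e, f}
  B1: | IN={b, c, d} | OUT={b, c, d}
  B2: | IN={b, c, d} | OUT={b, c, d}
  B3: | IN={b, c, d} | OUT={b, d, f}
  B4: | IN={b, d, f} | OUT={b, c, d, e, f}
  B5: | IN={b, c, f} | OUT={b, c, d, f}
  B6: | IN={b, c, d, f} | OUT={b, c, d, e, f}
  B7: | IN={b, c, d, e, f} | OUT={b, c, d, f}
  B8: | IN={f} | OUT={}

Merge at B3: OUT[B3] = IN[B4] = {b, d, f}
Applying B3's transfer function to that OUT value gives IN[B3] (row B3 above).

Answer: {b, c, d}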